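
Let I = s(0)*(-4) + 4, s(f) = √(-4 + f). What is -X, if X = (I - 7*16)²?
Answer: -11600 - 1728*I ≈ -11600.0 - 1728.0*I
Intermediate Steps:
I = 4 - 8*I (I = √(-4 + 0)*(-4) + 4 = √(-4)*(-4) + 4 = (2*I)*(-4) + 4 = -8*I + 4 = 4 - 8*I ≈ 4.0 - 8.0*I)
X = (-108 - 8*I)² (X = ((4 - 8*I) - 7*16)² = ((4 - 8*I) - 112)² = (-108 - 8*I)² ≈ 11600.0 + 1728.0*I)
-X = -(11600 + 1728*I) = -11600 - 1728*I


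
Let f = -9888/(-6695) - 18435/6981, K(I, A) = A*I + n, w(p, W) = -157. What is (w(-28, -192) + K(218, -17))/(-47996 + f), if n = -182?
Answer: 47063575/558447001 ≈ 0.084276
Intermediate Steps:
K(I, A) = -182 + A*I (K(I, A) = A*I - 182 = -182 + A*I)
f = -13541/11635 (f = -9888*(-1/6695) - 18435*1/6981 = 96/65 - 6145/2327 = -13541/11635 ≈ -1.1638)
(w(-28, -192) + K(218, -17))/(-47996 + f) = (-157 + (-182 - 17*218))/(-47996 - 13541/11635) = (-157 + (-182 - 3706))/(-558447001/11635) = (-157 - 3888)*(-11635/558447001) = -4045*(-11635/558447001) = 47063575/558447001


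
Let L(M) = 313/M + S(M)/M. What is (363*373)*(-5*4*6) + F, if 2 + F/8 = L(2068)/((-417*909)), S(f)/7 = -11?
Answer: -3184106694526768/195970401 ≈ -1.6248e+7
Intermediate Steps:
S(f) = -77 (S(f) = 7*(-11) = -77)
L(M) = 236/M (L(M) = 313/M - 77/M = 236/M)
F = -3135526888/195970401 (F = -16 + 8*((236/2068)/((-417*909))) = -16 + 8*((236*(1/2068))/(-379053)) = -16 + 8*((59/517)*(-1/379053)) = -16 + 8*(-59/195970401) = -16 - 472/195970401 = -3135526888/195970401 ≈ -16.000)
(363*373)*(-5*4*6) + F = (363*373)*(-5*4*6) - 3135526888/195970401 = 135399*(-20*6) - 3135526888/195970401 = 135399*(-120) - 3135526888/195970401 = -16247880 - 3135526888/195970401 = -3184106694526768/195970401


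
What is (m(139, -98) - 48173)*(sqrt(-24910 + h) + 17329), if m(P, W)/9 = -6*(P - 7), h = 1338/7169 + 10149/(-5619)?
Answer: -958311029 - 55301*I*sqrt(4491533863657235451)/13427537 ≈ -9.5831e+8 - 8.7284e+6*I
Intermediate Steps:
h = -21746653/13427537 (h = 1338*(1/7169) + 10149*(-1/5619) = 1338/7169 - 3383/1873 = -21746653/13427537 ≈ -1.6196)
m(P, W) = 378 - 54*P (m(P, W) = 9*(-6*(P - 7)) = 9*(-6*(-7 + P)) = 9*(42 - 6*P) = 378 - 54*P)
(m(139, -98) - 48173)*(sqrt(-24910 + h) + 17329) = ((378 - 54*139) - 48173)*(sqrt(-24910 - 21746653/13427537) + 17329) = ((378 - 7506) - 48173)*(sqrt(-334501693323/13427537) + 17329) = (-7128 - 48173)*(I*sqrt(4491533863657235451)/13427537 + 17329) = -55301*(17329 + I*sqrt(4491533863657235451)/13427537) = -958311029 - 55301*I*sqrt(4491533863657235451)/13427537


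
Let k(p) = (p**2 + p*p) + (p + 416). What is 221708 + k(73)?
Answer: 232855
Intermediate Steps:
k(p) = 416 + p + 2*p**2 (k(p) = (p**2 + p**2) + (416 + p) = 2*p**2 + (416 + p) = 416 + p + 2*p**2)
221708 + k(73) = 221708 + (416 + 73 + 2*73**2) = 221708 + (416 + 73 + 2*5329) = 221708 + (416 + 73 + 10658) = 221708 + 11147 = 232855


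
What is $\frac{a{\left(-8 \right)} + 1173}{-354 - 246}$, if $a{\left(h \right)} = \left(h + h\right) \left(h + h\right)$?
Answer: $- \frac{1429}{600} \approx -2.3817$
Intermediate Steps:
$a{\left(h \right)} = 4 h^{2}$ ($a{\left(h \right)} = 2 h 2 h = 4 h^{2}$)
$\frac{a{\left(-8 \right)} + 1173}{-354 - 246} = \frac{4 \left(-8\right)^{2} + 1173}{-354 - 246} = \frac{4 \cdot 64 + 1173}{-354 - 246} = \frac{256 + 1173}{-600} = \left(- \frac{1}{600}\right) 1429 = - \frac{1429}{600}$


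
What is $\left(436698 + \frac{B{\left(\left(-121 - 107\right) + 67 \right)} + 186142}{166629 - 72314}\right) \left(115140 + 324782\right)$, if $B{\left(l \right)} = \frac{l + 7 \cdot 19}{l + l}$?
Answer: $\frac{416742172962046316}{2169245} \approx 1.9211 \cdot 10^{11}$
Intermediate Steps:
$B{\left(l \right)} = \frac{133 + l}{2 l}$ ($B{\left(l \right)} = \frac{l + 133}{2 l} = \left(133 + l\right) \frac{1}{2 l} = \frac{133 + l}{2 l}$)
$\left(436698 + \frac{B{\left(\left(-121 - 107\right) + 67 \right)} + 186142}{166629 - 72314}\right) \left(115140 + 324782\right) = \left(436698 + \frac{\frac{133 + \left(\left(-121 - 107\right) + 67\right)}{2 \left(\left(-121 - 107\right) + 67\right)} + 186142}{166629 - 72314}\right) \left(115140 + 324782\right) = \left(436698 + \frac{\frac{133 + \left(\left(-121 - 107\right) + 67\right)}{2 \left(\left(-121 - 107\right) + 67\right)} + 186142}{94315}\right) 439922 = \left(436698 + \left(\frac{133 + \left(\left(-121 - 107\right) + 67\right)}{2 \left(\left(-121 - 107\right) + 67\right)} + 186142\right) \frac{1}{94315}\right) 439922 = \left(436698 + \left(\frac{133 + \left(-228 + 67\right)}{2 \left(-228 + 67\right)} + 186142\right) \frac{1}{94315}\right) 439922 = \left(436698 + \left(\frac{133 - 161}{2 \left(-161\right)} + 186142\right) \frac{1}{94315}\right) 439922 = \left(436698 + \left(\frac{1}{2} \left(- \frac{1}{161}\right) \left(-28\right) + 186142\right) \frac{1}{94315}\right) 439922 = \left(436698 + \left(\frac{2}{23} + 186142\right) \frac{1}{94315}\right) 439922 = \left(436698 + \frac{4281268}{23} \cdot \frac{1}{94315}\right) 439922 = \left(436698 + \frac{4281268}{2169245}\right) 439922 = \frac{947309234278}{2169245} \cdot 439922 = \frac{416742172962046316}{2169245}$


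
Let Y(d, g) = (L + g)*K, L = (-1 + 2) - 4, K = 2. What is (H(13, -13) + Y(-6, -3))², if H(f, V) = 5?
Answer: 49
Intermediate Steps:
L = -3 (L = 1 - 4 = -3)
Y(d, g) = -6 + 2*g (Y(d, g) = (-3 + g)*2 = -6 + 2*g)
(H(13, -13) + Y(-6, -3))² = (5 + (-6 + 2*(-3)))² = (5 + (-6 - 6))² = (5 - 12)² = (-7)² = 49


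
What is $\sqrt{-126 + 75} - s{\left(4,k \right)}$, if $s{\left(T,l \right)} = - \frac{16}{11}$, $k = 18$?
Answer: $\frac{16}{11} + i \sqrt{51} \approx 1.4545 + 7.1414 i$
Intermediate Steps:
$s{\left(T,l \right)} = - \frac{16}{11}$ ($s{\left(T,l \right)} = \left(-16\right) \frac{1}{11} = - \frac{16}{11}$)
$\sqrt{-126 + 75} - s{\left(4,k \right)} = \sqrt{-126 + 75} - - \frac{16}{11} = \sqrt{-51} + \frac{16}{11} = i \sqrt{51} + \frac{16}{11} = \frac{16}{11} + i \sqrt{51}$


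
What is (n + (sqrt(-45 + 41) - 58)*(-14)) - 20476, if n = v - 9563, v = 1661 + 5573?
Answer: -21993 - 28*I ≈ -21993.0 - 28.0*I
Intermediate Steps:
v = 7234
n = -2329 (n = 7234 - 9563 = -2329)
(n + (sqrt(-45 + 41) - 58)*(-14)) - 20476 = (-2329 + (sqrt(-45 + 41) - 58)*(-14)) - 20476 = (-2329 + (sqrt(-4) - 58)*(-14)) - 20476 = (-2329 + (2*I - 58)*(-14)) - 20476 = (-2329 + (-58 + 2*I)*(-14)) - 20476 = (-2329 + (812 - 28*I)) - 20476 = (-1517 - 28*I) - 20476 = -21993 - 28*I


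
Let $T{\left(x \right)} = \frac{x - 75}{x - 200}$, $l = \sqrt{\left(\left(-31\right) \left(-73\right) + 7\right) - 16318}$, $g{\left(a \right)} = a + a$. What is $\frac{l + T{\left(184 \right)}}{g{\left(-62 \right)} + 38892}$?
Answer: $- \frac{109}{620288} + \frac{i \sqrt{878}}{9692} \approx -0.00017572 + 0.0030573 i$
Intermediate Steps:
$g{\left(a \right)} = 2 a$
$l = 4 i \sqrt{878}$ ($l = \sqrt{\left(2263 + 7\right) - 16318} = \sqrt{2270 - 16318} = \sqrt{-14048} = 4 i \sqrt{878} \approx 118.52 i$)
$T{\left(x \right)} = \frac{-75 + x}{-200 + x}$
$\frac{l + T{\left(184 \right)}}{g{\left(-62 \right)} + 38892} = \frac{4 i \sqrt{878} + \frac{-75 + 184}{-200 + 184}}{2 \left(-62\right) + 38892} = \frac{4 i \sqrt{878} + \frac{1}{-16} \cdot 109}{-124 + 38892} = \frac{4 i \sqrt{878} - \frac{109}{16}}{38768} = \left(4 i \sqrt{878} - \frac{109}{16}\right) \frac{1}{38768} = \left(- \frac{109}{16} + 4 i \sqrt{878}\right) \frac{1}{38768} = - \frac{109}{620288} + \frac{i \sqrt{878}}{9692}$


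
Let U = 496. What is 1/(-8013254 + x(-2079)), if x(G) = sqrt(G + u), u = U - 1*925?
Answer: -4006627/32106119835512 - I*sqrt(627)/32106119835512 ≈ -1.2479e-7 - 7.7991e-13*I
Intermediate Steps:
u = -429 (u = 496 - 1*925 = 496 - 925 = -429)
x(G) = sqrt(-429 + G) (x(G) = sqrt(G - 429) = sqrt(-429 + G))
1/(-8013254 + x(-2079)) = 1/(-8013254 + sqrt(-429 - 2079)) = 1/(-8013254 + sqrt(-2508)) = 1/(-8013254 + 2*I*sqrt(627))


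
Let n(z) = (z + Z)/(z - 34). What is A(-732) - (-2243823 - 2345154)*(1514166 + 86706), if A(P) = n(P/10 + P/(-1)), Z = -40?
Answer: 11475021798770075/1562 ≈ 7.3464e+12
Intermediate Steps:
n(z) = (-40 + z)/(-34 + z) (n(z) = (z - 40)/(z - 34) = (-40 + z)/(-34 + z))
A(P) = (-40 - 9*P/10)/(-34 - 9*P/10) (A(P) = (-40 + (P/10 + P/(-1)))/(-34 + (P/10 + P/(-1))) = (-40 + (P*(1/10) + P*(-1)))/(-34 + (P*(1/10) + P*(-1))) = (-40 + (P/10 - P))/(-34 + (P/10 - P)) = (-40 - 9*P/10)/(-34 - 9*P/10))
A(-732) - (-2243823 - 2345154)*(1514166 + 86706) = (400 + 9*(-732))/(340 + 9*(-732)) - (-2243823 - 2345154)*(1514166 + 86706) = (400 - 6588)/(340 - 6588) - (-4588977)*1600872 = -6188/(-6248) - 1*(-7346364787944) = -1/6248*(-6188) + 7346364787944 = 1547/1562 + 7346364787944 = 11475021798770075/1562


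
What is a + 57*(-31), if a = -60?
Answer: -1827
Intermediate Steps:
a + 57*(-31) = -60 + 57*(-31) = -60 - 1767 = -1827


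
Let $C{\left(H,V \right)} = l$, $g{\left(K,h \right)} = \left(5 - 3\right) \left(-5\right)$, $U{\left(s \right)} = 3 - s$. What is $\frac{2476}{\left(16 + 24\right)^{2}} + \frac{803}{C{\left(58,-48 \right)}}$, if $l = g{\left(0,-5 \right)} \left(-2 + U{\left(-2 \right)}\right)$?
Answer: $- \frac{30263}{1200} \approx -25.219$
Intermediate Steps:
$g{\left(K,h \right)} = -10$ ($g{\left(K,h \right)} = 2 \left(-5\right) = -10$)
$l = -30$ ($l = - 10 \left(-2 + \left(3 - -2\right)\right) = - 10 \left(-2 + \left(3 + 2\right)\right) = - 10 \left(-2 + 5\right) = \left(-10\right) 3 = -30$)
$C{\left(H,V \right)} = -30$
$\frac{2476}{\left(16 + 24\right)^{2}} + \frac{803}{C{\left(58,-48 \right)}} = \frac{2476}{\left(16 + 24\right)^{2}} + \frac{803}{-30} = \frac{2476}{40^{2}} + 803 \left(- \frac{1}{30}\right) = \frac{2476}{1600} - \frac{803}{30} = 2476 \cdot \frac{1}{1600} - \frac{803}{30} = \frac{619}{400} - \frac{803}{30} = - \frac{30263}{1200}$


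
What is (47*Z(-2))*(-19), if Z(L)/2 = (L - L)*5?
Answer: 0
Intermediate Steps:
Z(L) = 0 (Z(L) = 2*((L - L)*5) = 2*(0*5) = 2*0 = 0)
(47*Z(-2))*(-19) = (47*0)*(-19) = 0*(-19) = 0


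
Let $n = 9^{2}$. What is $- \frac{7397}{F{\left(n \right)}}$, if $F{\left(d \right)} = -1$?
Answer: $7397$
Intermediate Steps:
$n = 81$
$- \frac{7397}{F{\left(n \right)}} = - \frac{7397}{-1} = \left(-7397\right) \left(-1\right) = 7397$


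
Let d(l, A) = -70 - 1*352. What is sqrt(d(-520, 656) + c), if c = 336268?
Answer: 7*sqrt(6854) ≈ 579.52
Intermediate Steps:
d(l, A) = -422 (d(l, A) = -70 - 352 = -422)
sqrt(d(-520, 656) + c) = sqrt(-422 + 336268) = sqrt(335846) = 7*sqrt(6854)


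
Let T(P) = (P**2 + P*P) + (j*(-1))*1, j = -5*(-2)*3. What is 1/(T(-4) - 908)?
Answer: -1/906 ≈ -0.0011038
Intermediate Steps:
j = 30 (j = 10*3 = 30)
T(P) = -30 + 2*P**2 (T(P) = (P**2 + P*P) + (30*(-1))*1 = (P**2 + P**2) - 30*1 = 2*P**2 - 30 = -30 + 2*P**2)
1/(T(-4) - 908) = 1/((-30 + 2*(-4)**2) - 908) = 1/((-30 + 2*16) - 908) = 1/((-30 + 32) - 908) = 1/(2 - 908) = 1/(-906) = -1/906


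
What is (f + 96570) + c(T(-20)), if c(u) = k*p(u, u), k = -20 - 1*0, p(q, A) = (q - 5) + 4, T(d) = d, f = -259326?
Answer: -162336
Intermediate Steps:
p(q, A) = -1 + q (p(q, A) = (-5 + q) + 4 = -1 + q)
k = -20 (k = -20 + 0 = -20)
c(u) = 20 - 20*u (c(u) = -20*(-1 + u) = 20 - 20*u)
(f + 96570) + c(T(-20)) = (-259326 + 96570) + (20 - 20*(-20)) = -162756 + (20 + 400) = -162756 + 420 = -162336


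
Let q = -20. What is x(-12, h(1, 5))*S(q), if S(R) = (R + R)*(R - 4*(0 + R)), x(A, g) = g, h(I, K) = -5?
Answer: 12000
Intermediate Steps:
S(R) = -6*R² (S(R) = (2*R)*(R - 4*R) = (2*R)*(-3*R) = -6*R²)
x(-12, h(1, 5))*S(q) = -(-30)*(-20)² = -(-30)*400 = -5*(-2400) = 12000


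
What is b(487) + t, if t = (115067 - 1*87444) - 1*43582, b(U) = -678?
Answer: -16637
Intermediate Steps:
t = -15959 (t = (115067 - 87444) - 43582 = 27623 - 43582 = -15959)
b(487) + t = -678 - 15959 = -16637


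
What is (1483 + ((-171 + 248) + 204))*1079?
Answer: 1903356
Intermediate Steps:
(1483 + ((-171 + 248) + 204))*1079 = (1483 + (77 + 204))*1079 = (1483 + 281)*1079 = 1764*1079 = 1903356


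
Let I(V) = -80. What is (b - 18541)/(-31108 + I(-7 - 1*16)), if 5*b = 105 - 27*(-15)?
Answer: 18439/31188 ≈ 0.59122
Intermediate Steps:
b = 102 (b = (105 - 27*(-15))/5 = (105 + 405)/5 = (⅕)*510 = 102)
(b - 18541)/(-31108 + I(-7 - 1*16)) = (102 - 18541)/(-31108 - 80) = -18439/(-31188) = -18439*(-1/31188) = 18439/31188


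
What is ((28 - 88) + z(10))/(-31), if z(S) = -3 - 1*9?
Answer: 72/31 ≈ 2.3226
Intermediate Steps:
z(S) = -12 (z(S) = -3 - 9 = -12)
((28 - 88) + z(10))/(-31) = ((28 - 88) - 12)/(-31) = (-60 - 12)*(-1/31) = -72*(-1/31) = 72/31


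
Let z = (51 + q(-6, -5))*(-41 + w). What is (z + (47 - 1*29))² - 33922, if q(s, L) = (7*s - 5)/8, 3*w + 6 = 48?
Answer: 90046601/64 ≈ 1.4070e+6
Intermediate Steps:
w = 14 (w = -2 + (⅓)*48 = -2 + 16 = 14)
q(s, L) = -5/8 + 7*s/8 (q(s, L) = (-5 + 7*s)*(⅛) = -5/8 + 7*s/8)
z = -9747/8 (z = (51 + (-5/8 + (7/8)*(-6)))*(-41 + 14) = (51 + (-5/8 - 21/4))*(-27) = (51 - 47/8)*(-27) = (361/8)*(-27) = -9747/8 ≈ -1218.4)
(z + (47 - 1*29))² - 33922 = (-9747/8 + (47 - 1*29))² - 33922 = (-9747/8 + (47 - 29))² - 33922 = (-9747/8 + 18)² - 33922 = (-9603/8)² - 33922 = 92217609/64 - 33922 = 90046601/64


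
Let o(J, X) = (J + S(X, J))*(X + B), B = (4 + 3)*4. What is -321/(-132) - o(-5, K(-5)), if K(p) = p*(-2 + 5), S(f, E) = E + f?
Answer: 14407/44 ≈ 327.43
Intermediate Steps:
K(p) = 3*p (K(p) = p*3 = 3*p)
B = 28 (B = 7*4 = 28)
o(J, X) = (28 + X)*(X + 2*J) (o(J, X) = (J + (J + X))*(X + 28) = (X + 2*J)*(28 + X) = (28 + X)*(X + 2*J))
-321/(-132) - o(-5, K(-5)) = -321/(-132) - (28*(3*(-5)) + 56*(-5) - 15*(-5) + (3*(-5))*(-5 + 3*(-5))) = -321*(-1/132) - (28*(-15) - 280 - 5*(-15) - 15*(-5 - 15)) = 107/44 - (-420 - 280 + 75 - 15*(-20)) = 107/44 - (-420 - 280 + 75 + 300) = 107/44 - 1*(-325) = 107/44 + 325 = 14407/44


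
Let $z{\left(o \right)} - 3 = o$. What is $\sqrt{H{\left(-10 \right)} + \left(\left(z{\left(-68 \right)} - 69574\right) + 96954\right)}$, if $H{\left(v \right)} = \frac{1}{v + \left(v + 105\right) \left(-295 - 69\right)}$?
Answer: $\frac{\sqrt{32681526116910}}{34590} \approx 165.27$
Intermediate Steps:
$z{\left(o \right)} = 3 + o$
$H{\left(v \right)} = \frac{1}{-38220 - 363 v}$ ($H{\left(v \right)} = \frac{1}{v + \left(105 + v\right) \left(-364\right)} = \frac{1}{v - \left(38220 + 364 v\right)} = \frac{1}{-38220 - 363 v}$)
$\sqrt{H{\left(-10 \right)} + \left(\left(z{\left(-68 \right)} - 69574\right) + 96954\right)} = \sqrt{- \frac{1}{38220 + 363 \left(-10\right)} + \left(\left(\left(3 - 68\right) - 69574\right) + 96954\right)} = \sqrt{- \frac{1}{38220 - 3630} + \left(\left(-65 - 69574\right) + 96954\right)} = \sqrt{- \frac{1}{34590} + \left(-69639 + 96954\right)} = \sqrt{\left(-1\right) \frac{1}{34590} + 27315} = \sqrt{- \frac{1}{34590} + 27315} = \sqrt{\frac{944825849}{34590}} = \frac{\sqrt{32681526116910}}{34590}$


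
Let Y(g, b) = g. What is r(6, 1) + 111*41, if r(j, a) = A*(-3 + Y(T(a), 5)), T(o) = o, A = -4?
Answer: 4559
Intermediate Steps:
r(j, a) = 12 - 4*a (r(j, a) = -4*(-3 + a) = 12 - 4*a)
r(6, 1) + 111*41 = (12 - 4*1) + 111*41 = (12 - 4) + 4551 = 8 + 4551 = 4559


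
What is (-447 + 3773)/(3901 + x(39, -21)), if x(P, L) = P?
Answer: 1663/1970 ≈ 0.84416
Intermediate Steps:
(-447 + 3773)/(3901 + x(39, -21)) = (-447 + 3773)/(3901 + 39) = 3326/3940 = 3326*(1/3940) = 1663/1970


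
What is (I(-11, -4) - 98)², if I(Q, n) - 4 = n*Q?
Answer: 2500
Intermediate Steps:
I(Q, n) = 4 + Q*n (I(Q, n) = 4 + n*Q = 4 + Q*n)
(I(-11, -4) - 98)² = ((4 - 11*(-4)) - 98)² = ((4 + 44) - 98)² = (48 - 98)² = (-50)² = 2500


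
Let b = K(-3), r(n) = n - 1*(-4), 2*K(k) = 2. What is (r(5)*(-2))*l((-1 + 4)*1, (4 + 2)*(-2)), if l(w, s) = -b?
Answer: 18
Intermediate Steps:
K(k) = 1 (K(k) = (½)*2 = 1)
r(n) = 4 + n (r(n) = n + 4 = 4 + n)
b = 1
l(w, s) = -1 (l(w, s) = -1*1 = -1)
(r(5)*(-2))*l((-1 + 4)*1, (4 + 2)*(-2)) = ((4 + 5)*(-2))*(-1) = (9*(-2))*(-1) = -18*(-1) = 18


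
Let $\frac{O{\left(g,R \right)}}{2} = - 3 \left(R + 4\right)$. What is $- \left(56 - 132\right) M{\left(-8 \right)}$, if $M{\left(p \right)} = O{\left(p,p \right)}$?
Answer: $1824$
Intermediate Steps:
$O{\left(g,R \right)} = -24 - 6 R$ ($O{\left(g,R \right)} = 2 \left(- 3 \left(R + 4\right)\right) = 2 \left(- 3 \left(4 + R\right)\right) = 2 \left(-12 - 3 R\right) = -24 - 6 R$)
$M{\left(p \right)} = -24 - 6 p$
$- \left(56 - 132\right) M{\left(-8 \right)} = - \left(56 - 132\right) \left(-24 - -48\right) = - \left(-76\right) \left(-24 + 48\right) = - \left(-76\right) 24 = \left(-1\right) \left(-1824\right) = 1824$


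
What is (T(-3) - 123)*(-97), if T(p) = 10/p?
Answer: 36763/3 ≈ 12254.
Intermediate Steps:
(T(-3) - 123)*(-97) = (10/(-3) - 123)*(-97) = (10*(-⅓) - 123)*(-97) = (-10/3 - 123)*(-97) = -379/3*(-97) = 36763/3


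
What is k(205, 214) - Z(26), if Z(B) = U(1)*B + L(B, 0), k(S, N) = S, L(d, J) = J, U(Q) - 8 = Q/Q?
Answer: -29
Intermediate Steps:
U(Q) = 9 (U(Q) = 8 + Q/Q = 8 + 1 = 9)
Z(B) = 9*B (Z(B) = 9*B + 0 = 9*B)
k(205, 214) - Z(26) = 205 - 9*26 = 205 - 1*234 = 205 - 234 = -29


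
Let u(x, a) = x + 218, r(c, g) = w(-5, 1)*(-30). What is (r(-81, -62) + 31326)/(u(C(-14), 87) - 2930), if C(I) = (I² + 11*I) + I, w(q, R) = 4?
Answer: -15603/1342 ≈ -11.627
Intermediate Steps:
C(I) = I² + 12*I
r(c, g) = -120 (r(c, g) = 4*(-30) = -120)
u(x, a) = 218 + x
(r(-81, -62) + 31326)/(u(C(-14), 87) - 2930) = (-120 + 31326)/((218 - 14*(12 - 14)) - 2930) = 31206/((218 - 14*(-2)) - 2930) = 31206/((218 + 28) - 2930) = 31206/(246 - 2930) = 31206/(-2684) = 31206*(-1/2684) = -15603/1342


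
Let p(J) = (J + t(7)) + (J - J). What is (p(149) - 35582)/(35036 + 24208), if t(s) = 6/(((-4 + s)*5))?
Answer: -177163/296220 ≈ -0.59808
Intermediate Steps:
t(s) = 6/(-20 + 5*s)
p(J) = 2/5 + J (p(J) = (J + 6/(5*(-4 + 7))) + (J - J) = (J + (6/5)/3) + 0 = (J + (6/5)*(1/3)) + 0 = (J + 2/5) + 0 = (2/5 + J) + 0 = 2/5 + J)
(p(149) - 35582)/(35036 + 24208) = ((2/5 + 149) - 35582)/(35036 + 24208) = (747/5 - 35582)/59244 = -177163/5*1/59244 = -177163/296220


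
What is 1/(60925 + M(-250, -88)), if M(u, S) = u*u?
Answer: 1/123425 ≈ 8.1021e-6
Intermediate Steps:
M(u, S) = u**2
1/(60925 + M(-250, -88)) = 1/(60925 + (-250)**2) = 1/(60925 + 62500) = 1/123425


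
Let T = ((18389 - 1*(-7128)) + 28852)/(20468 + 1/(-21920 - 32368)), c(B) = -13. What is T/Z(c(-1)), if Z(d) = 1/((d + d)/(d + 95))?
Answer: -38370595536/45557838103 ≈ -0.84224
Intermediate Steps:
Z(d) = (95 + d)/(2*d) (Z(d) = 1/((2*d)/(95 + d)) = 1/(2*d/(95 + d)) = (95 + d)/(2*d))
T = 2951584272/1111166783 (T = ((18389 + 7128) + 28852)/(20468 + 1/(-54288)) = (25517 + 28852)/(20468 - 1/54288) = 54369/(1111166783/54288) = 54369*(54288/1111166783) = 2951584272/1111166783 ≈ 2.6563)
T/Z(c(-1)) = 2951584272/(1111166783*(((½)*(95 - 13)/(-13)))) = 2951584272/(1111166783*(((½)*(-1/13)*82))) = 2951584272/(1111166783*(-41/13)) = (2951584272/1111166783)*(-13/41) = -38370595536/45557838103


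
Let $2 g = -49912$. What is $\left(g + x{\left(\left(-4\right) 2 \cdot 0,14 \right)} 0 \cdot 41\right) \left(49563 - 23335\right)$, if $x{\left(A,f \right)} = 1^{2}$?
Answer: $-654545968$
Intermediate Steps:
$x{\left(A,f \right)} = 1$
$g = -24956$ ($g = \frac{1}{2} \left(-49912\right) = -24956$)
$\left(g + x{\left(\left(-4\right) 2 \cdot 0,14 \right)} 0 \cdot 41\right) \left(49563 - 23335\right) = \left(-24956 + 1 \cdot 0 \cdot 41\right) \left(49563 - 23335\right) = \left(-24956 + 1 \cdot 0\right) 26228 = \left(-24956 + 0\right) 26228 = \left(-24956\right) 26228 = -654545968$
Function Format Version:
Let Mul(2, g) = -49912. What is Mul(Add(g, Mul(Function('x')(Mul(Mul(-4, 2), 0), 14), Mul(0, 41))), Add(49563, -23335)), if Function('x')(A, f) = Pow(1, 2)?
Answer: -654545968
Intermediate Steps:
Function('x')(A, f) = 1
g = -24956 (g = Mul(Rational(1, 2), -49912) = -24956)
Mul(Add(g, Mul(Function('x')(Mul(Mul(-4, 2), 0), 14), Mul(0, 41))), Add(49563, -23335)) = Mul(Add(-24956, Mul(1, Mul(0, 41))), Add(49563, -23335)) = Mul(Add(-24956, Mul(1, 0)), 26228) = Mul(Add(-24956, 0), 26228) = Mul(-24956, 26228) = -654545968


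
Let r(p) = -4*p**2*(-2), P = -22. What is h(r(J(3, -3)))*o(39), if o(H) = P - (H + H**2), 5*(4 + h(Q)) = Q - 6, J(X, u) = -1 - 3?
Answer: -161364/5 ≈ -32273.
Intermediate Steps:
J(X, u) = -4
r(p) = 8*p**2
h(Q) = -26/5 + Q/5 (h(Q) = -4 + (Q - 6)/5 = -4 + (-6 + Q)/5 = -4 + (-6/5 + Q/5) = -26/5 + Q/5)
o(H) = -22 - H - H**2 (o(H) = -22 - (H + H**2) = -22 + (-H - H**2) = -22 - H - H**2)
h(r(J(3, -3)))*o(39) = (-26/5 + (8*(-4)**2)/5)*(-22 - 1*39 - 1*39**2) = (-26/5 + (8*16)/5)*(-22 - 39 - 1*1521) = (-26/5 + (1/5)*128)*(-22 - 39 - 1521) = (-26/5 + 128/5)*(-1582) = (102/5)*(-1582) = -161364/5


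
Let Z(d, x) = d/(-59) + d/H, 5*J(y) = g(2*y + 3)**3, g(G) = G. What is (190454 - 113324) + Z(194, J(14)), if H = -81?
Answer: 368577110/4779 ≈ 77124.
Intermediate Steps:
J(y) = (3 + 2*y)**3/5 (J(y) = (2*y + 3)**3/5 = (3 + 2*y)**3/5)
Z(d, x) = -140*d/4779 (Z(d, x) = d/(-59) + d/(-81) = d*(-1/59) + d*(-1/81) = -d/59 - d/81 = -140*d/4779)
(190454 - 113324) + Z(194, J(14)) = (190454 - 113324) - 140/4779*194 = 77130 - 27160/4779 = 368577110/4779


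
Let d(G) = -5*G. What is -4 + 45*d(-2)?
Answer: 446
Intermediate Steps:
-4 + 45*d(-2) = -4 + 45*(-5*(-2)) = -4 + 45*10 = -4 + 450 = 446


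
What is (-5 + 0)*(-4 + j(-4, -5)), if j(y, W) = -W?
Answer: -5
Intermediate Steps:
(-5 + 0)*(-4 + j(-4, -5)) = (-5 + 0)*(-4 - 1*(-5)) = -5*(-4 + 5) = -5*1 = -5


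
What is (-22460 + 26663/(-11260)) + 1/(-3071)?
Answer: -776736564933/34579460 ≈ -22462.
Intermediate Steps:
(-22460 + 26663/(-11260)) + 1/(-3071) = (-22460 + 26663*(-1/11260)) - 1/3071 = (-22460 - 26663/11260) - 1/3071 = -252926263/11260 - 1/3071 = -776736564933/34579460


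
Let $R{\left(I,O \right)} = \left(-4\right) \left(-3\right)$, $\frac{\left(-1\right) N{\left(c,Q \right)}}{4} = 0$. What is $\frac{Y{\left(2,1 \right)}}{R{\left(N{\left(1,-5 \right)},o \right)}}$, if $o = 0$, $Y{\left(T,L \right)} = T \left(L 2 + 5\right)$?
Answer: $\frac{7}{6} \approx 1.1667$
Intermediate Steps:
$Y{\left(T,L \right)} = T \left(5 + 2 L\right)$ ($Y{\left(T,L \right)} = T \left(2 L + 5\right) = T \left(5 + 2 L\right)$)
$N{\left(c,Q \right)} = 0$ ($N{\left(c,Q \right)} = \left(-4\right) 0 = 0$)
$R{\left(I,O \right)} = 12$
$\frac{Y{\left(2,1 \right)}}{R{\left(N{\left(1,-5 \right)},o \right)}} = \frac{2 \left(5 + 2 \cdot 1\right)}{12} = \frac{2 \left(5 + 2\right)}{12} = \frac{2 \cdot 7}{12} = \frac{1}{12} \cdot 14 = \frac{7}{6}$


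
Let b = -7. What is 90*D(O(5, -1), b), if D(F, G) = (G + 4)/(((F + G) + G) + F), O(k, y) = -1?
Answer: 135/8 ≈ 16.875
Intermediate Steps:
D(F, G) = (4 + G)/(2*F + 2*G) (D(F, G) = (4 + G)/((F + 2*G) + F) = (4 + G)/(2*F + 2*G))
90*D(O(5, -1), b) = 90*((2 + (½)*(-7))/(-1 - 7)) = 90*((2 - 7/2)/(-8)) = 90*(-⅛*(-3/2)) = 90*(3/16) = 135/8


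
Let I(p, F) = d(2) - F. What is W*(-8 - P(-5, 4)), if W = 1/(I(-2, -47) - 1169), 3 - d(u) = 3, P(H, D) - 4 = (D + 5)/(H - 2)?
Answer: 25/2618 ≈ 0.0095493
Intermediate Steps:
P(H, D) = 4 + (5 + D)/(-2 + H) (P(H, D) = 4 + (D + 5)/(H - 2) = 4 + (5 + D)/(-2 + H))
d(u) = 0 (d(u) = 3 - 1*3 = 3 - 3 = 0)
I(p, F) = -F (I(p, F) = 0 - F = -F)
W = -1/1122 (W = 1/(-1*(-47) - 1169) = 1/(47 - 1169) = 1/(-1122) = -1/1122 ≈ -0.00089127)
W*(-8 - P(-5, 4)) = -(-8 - (-3 + 4 + 4*(-5))/(-2 - 5))/1122 = -(-8 - (-3 + 4 - 20)/(-7))/1122 = -(-8 - (-1)*(-19)/7)/1122 = -(-8 - 1*19/7)/1122 = -(-8 - 19/7)/1122 = -1/1122*(-75/7) = 25/2618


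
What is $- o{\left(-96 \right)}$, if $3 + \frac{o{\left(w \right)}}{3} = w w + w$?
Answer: $-27351$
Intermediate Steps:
$o{\left(w \right)} = -9 + 3 w + 3 w^{2}$ ($o{\left(w \right)} = -9 + 3 \left(w w + w\right) = -9 + 3 \left(w^{2} + w\right) = -9 + 3 \left(w + w^{2}\right) = -9 + \left(3 w + 3 w^{2}\right) = -9 + 3 w + 3 w^{2}$)
$- o{\left(-96 \right)} = - (-9 + 3 \left(-96\right) + 3 \left(-96\right)^{2}) = - (-9 - 288 + 3 \cdot 9216) = - (-9 - 288 + 27648) = \left(-1\right) 27351 = -27351$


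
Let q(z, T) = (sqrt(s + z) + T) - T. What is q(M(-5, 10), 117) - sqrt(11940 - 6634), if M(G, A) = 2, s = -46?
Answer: -sqrt(5306) + 2*I*sqrt(11) ≈ -72.842 + 6.6332*I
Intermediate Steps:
q(z, T) = sqrt(-46 + z) (q(z, T) = (sqrt(-46 + z) + T) - T = (T + sqrt(-46 + z)) - T = sqrt(-46 + z))
q(M(-5, 10), 117) - sqrt(11940 - 6634) = sqrt(-46 + 2) - sqrt(11940 - 6634) = sqrt(-44) - sqrt(5306) = 2*I*sqrt(11) - sqrt(5306) = -sqrt(5306) + 2*I*sqrt(11)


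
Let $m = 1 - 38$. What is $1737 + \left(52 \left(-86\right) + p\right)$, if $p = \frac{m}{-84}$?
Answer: $- \frac{229703}{84} \approx -2734.6$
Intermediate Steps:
$m = -37$
$p = \frac{37}{84}$ ($p = - \frac{37}{-84} = \left(-37\right) \left(- \frac{1}{84}\right) = \frac{37}{84} \approx 0.44048$)
$1737 + \left(52 \left(-86\right) + p\right) = 1737 + \left(52 \left(-86\right) + \frac{37}{84}\right) = 1737 + \left(-4472 + \frac{37}{84}\right) = 1737 - \frac{375611}{84} = - \frac{229703}{84}$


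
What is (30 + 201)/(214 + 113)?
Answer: 77/109 ≈ 0.70642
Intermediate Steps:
(30 + 201)/(214 + 113) = 231/327 = 231*(1/327) = 77/109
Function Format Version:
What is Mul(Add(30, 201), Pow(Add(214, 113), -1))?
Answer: Rational(77, 109) ≈ 0.70642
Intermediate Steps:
Mul(Add(30, 201), Pow(Add(214, 113), -1)) = Mul(231, Pow(327, -1)) = Mul(231, Rational(1, 327)) = Rational(77, 109)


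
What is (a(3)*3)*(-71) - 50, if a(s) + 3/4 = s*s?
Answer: -7229/4 ≈ -1807.3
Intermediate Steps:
a(s) = -¾ + s² (a(s) = -¾ + s*s = -¾ + s²)
(a(3)*3)*(-71) - 50 = ((-¾ + 3²)*3)*(-71) - 50 = ((-¾ + 9)*3)*(-71) - 50 = ((33/4)*3)*(-71) - 50 = (99/4)*(-71) - 50 = -7029/4 - 50 = -7229/4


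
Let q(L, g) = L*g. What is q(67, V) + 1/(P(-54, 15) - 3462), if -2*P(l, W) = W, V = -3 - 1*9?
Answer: -5578958/6939 ≈ -804.00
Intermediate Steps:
V = -12 (V = -3 - 9 = -12)
P(l, W) = -W/2
q(67, V) + 1/(P(-54, 15) - 3462) = 67*(-12) + 1/(-1/2*15 - 3462) = -804 + 1/(-15/2 - 3462) = -804 + 1/(-6939/2) = -804 - 2/6939 = -5578958/6939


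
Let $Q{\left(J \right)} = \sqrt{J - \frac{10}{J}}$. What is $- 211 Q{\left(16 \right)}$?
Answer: $- \frac{211 \sqrt{246}}{4} \approx -827.35$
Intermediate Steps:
$- 211 Q{\left(16 \right)} = - 211 \sqrt{16 - \frac{10}{16}} = - 211 \sqrt{16 - \frac{5}{8}} = - 211 \sqrt{\frac{123}{8}} = - 211 \frac{\sqrt{246}}{4} = - \frac{211 \sqrt{246}}{4}$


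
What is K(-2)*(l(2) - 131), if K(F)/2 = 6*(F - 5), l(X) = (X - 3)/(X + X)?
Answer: 11025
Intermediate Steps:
l(X) = (-3 + X)/(2*X) (l(X) = (-3 + X)/((2*X)) = (-3 + X)*(1/(2*X)) = (-3 + X)/(2*X))
K(F) = -60 + 12*F (K(F) = 2*(6*(F - 5)) = 2*(6*(-5 + F)) = 2*(-30 + 6*F) = -60 + 12*F)
K(-2)*(l(2) - 131) = (-60 + 12*(-2))*((1/2)*(-3 + 2)/2 - 131) = (-60 - 24)*((1/2)*(1/2)*(-1) - 131) = -84*(-1/4 - 131) = -84*(-525/4) = 11025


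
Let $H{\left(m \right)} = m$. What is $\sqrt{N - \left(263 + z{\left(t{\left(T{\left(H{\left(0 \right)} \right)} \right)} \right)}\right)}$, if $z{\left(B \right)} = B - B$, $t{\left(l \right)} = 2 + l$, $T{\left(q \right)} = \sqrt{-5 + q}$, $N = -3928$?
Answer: $i \sqrt{4191} \approx 64.738 i$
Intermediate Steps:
$z{\left(B \right)} = 0$
$\sqrt{N - \left(263 + z{\left(t{\left(T{\left(H{\left(0 \right)} \right)} \right)} \right)}\right)} = \sqrt{-3928 - 263} = \sqrt{-4191} = i \sqrt{4191}$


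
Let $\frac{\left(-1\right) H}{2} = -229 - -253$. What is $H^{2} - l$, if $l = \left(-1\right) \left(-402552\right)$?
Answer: $-400248$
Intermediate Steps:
$l = 402552$
$H = -48$ ($H = - 2 \left(-229 - -253\right) = - 2 \left(-229 + 253\right) = \left(-2\right) 24 = -48$)
$H^{2} - l = \left(-48\right)^{2} - 402552 = 2304 - 402552 = -400248$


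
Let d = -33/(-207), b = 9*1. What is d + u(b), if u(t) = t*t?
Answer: 5600/69 ≈ 81.159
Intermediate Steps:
b = 9
d = 11/69 (d = -33*(-1/207) = 11/69 ≈ 0.15942)
u(t) = t²
d + u(b) = 11/69 + 9² = 11/69 + 81 = 5600/69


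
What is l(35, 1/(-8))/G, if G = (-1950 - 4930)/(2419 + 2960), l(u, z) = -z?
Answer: -5379/55040 ≈ -0.097729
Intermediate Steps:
G = -6880/5379 ≈ -1.2790
l(35, 1/(-8))/G = (-1/(-8))/(-6880/5379) = -1*(-⅛)*(-5379/6880) = (⅛)*(-5379/6880) = -5379/55040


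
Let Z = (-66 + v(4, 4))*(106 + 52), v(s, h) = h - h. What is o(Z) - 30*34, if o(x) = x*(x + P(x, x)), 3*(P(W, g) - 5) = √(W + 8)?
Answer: 108690024 - 6952*I*√2605 ≈ 1.0869e+8 - 3.5482e+5*I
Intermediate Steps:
v(s, h) = 0
P(W, g) = 5 + √(8 + W)/3 (P(W, g) = 5 + √(W + 8)/3 = 5 + √(8 + W)/3)
Z = -10428 (Z = (-66 + 0)*(106 + 52) = -66*158 = -10428)
o(x) = x*(5 + x + √(8 + x)/3) (o(x) = x*(x + (5 + √(8 + x)/3)) = x*(5 + x + √(8 + x)/3))
o(Z) - 30*34 = (⅓)*(-10428)*(15 + √(8 - 10428) + 3*(-10428)) - 30*34 = (⅓)*(-10428)*(15 + √(-10420) - 31284) - 1*1020 = (⅓)*(-10428)*(15 + 2*I*√2605 - 31284) - 1020 = (⅓)*(-10428)*(-31269 + 2*I*√2605) - 1020 = (108691044 - 6952*I*√2605) - 1020 = 108690024 - 6952*I*√2605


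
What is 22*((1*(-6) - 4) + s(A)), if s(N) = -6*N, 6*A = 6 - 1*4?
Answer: -264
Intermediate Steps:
A = ⅓ (A = (6 - 1*4)/6 = (6 - 4)/6 = (⅙)*2 = ⅓ ≈ 0.33333)
22*((1*(-6) - 4) + s(A)) = 22*((1*(-6) - 4) - 6*⅓) = 22*((-6 - 4) - 2) = 22*(-10 - 2) = 22*(-12) = -264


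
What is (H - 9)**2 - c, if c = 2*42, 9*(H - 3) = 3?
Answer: -467/9 ≈ -51.889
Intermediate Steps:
H = 10/3 (H = 3 + (1/9)*3 = 3 + 1/3 = 10/3 ≈ 3.3333)
c = 84
(H - 9)**2 - c = (10/3 - 9)**2 - 1*84 = (-17/3)**2 - 84 = 289/9 - 84 = -467/9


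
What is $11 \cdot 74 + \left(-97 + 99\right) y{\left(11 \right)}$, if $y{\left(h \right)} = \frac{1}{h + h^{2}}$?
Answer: $\frac{53725}{66} \approx 814.02$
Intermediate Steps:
$11 \cdot 74 + \left(-97 + 99\right) y{\left(11 \right)} = 11 \cdot 74 + \left(-97 + 99\right) \frac{1}{11 \left(1 + 11\right)} = 814 + 2 \frac{1}{11 \cdot 12} = 814 + 2 \cdot \frac{1}{11} \cdot \frac{1}{12} = 814 + 2 \cdot \frac{1}{132} = 814 + \frac{1}{66} = \frac{53725}{66}$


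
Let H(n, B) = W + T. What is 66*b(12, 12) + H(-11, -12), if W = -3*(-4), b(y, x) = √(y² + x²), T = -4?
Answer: 8 + 792*√2 ≈ 1128.1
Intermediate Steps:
b(y, x) = √(x² + y²)
W = 12
H(n, B) = 8 (H(n, B) = 12 - 4 = 8)
66*b(12, 12) + H(-11, -12) = 66*√(12² + 12²) + 8 = 66*√(144 + 144) + 8 = 66*√288 + 8 = 66*(12*√2) + 8 = 792*√2 + 8 = 8 + 792*√2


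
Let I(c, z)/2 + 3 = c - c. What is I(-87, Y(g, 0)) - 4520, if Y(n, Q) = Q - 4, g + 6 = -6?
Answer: -4526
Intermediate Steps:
g = -12 (g = -6 - 6 = -12)
Y(n, Q) = -4 + Q
I(c, z) = -6 (I(c, z) = -6 + 2*(c - c) = -6 + 2*0 = -6 + 0 = -6)
I(-87, Y(g, 0)) - 4520 = -6 - 4520 = -4526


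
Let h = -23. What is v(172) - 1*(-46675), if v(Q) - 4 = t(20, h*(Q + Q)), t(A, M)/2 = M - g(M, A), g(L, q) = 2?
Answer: 30851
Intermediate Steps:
t(A, M) = -4 + 2*M (t(A, M) = 2*(M - 1*2) = 2*(M - 2) = 2*(-2 + M) = -4 + 2*M)
v(Q) = -92*Q (v(Q) = 4 + (-4 + 2*(-23*(Q + Q))) = 4 + (-4 + 2*(-46*Q)) = 4 + (-4 - 92*Q) = -92*Q)
v(172) - 1*(-46675) = -92*172 - 1*(-46675) = -15824 + 46675 = 30851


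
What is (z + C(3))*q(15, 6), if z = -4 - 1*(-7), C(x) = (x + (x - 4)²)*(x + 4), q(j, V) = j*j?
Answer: 6975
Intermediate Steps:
q(j, V) = j²
C(x) = (4 + x)*(x + (-4 + x)²) (C(x) = (x + (-4 + x)²)*(4 + x) = (4 + x)*(x + (-4 + x)²))
z = 3 (z = -4 + 7 = 3)
(z + C(3))*q(15, 6) = (3 + (64 + 3³ - 12*3 - 3*3²))*15² = (3 + (64 + 27 - 36 - 3*9))*225 = (3 + (64 + 27 - 36 - 27))*225 = (3 + 28)*225 = 31*225 = 6975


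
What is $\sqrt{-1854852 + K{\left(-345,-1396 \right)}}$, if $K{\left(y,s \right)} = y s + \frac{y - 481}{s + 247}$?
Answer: $\frac{i \sqrt{1812941310558}}{1149} \approx 1171.8 i$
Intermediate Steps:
$K{\left(y,s \right)} = s y + \frac{-481 + y}{247 + s}$
$\sqrt{-1854852 + K{\left(-345,-1396 \right)}} = \sqrt{-1854852 + \frac{-481 - 345 - 345 \left(-1396\right)^{2} + 247 \left(-1396\right) \left(-345\right)}{247 - 1396}} = \sqrt{-1854852 + \frac{-481 - 345 - 672341520 + 118960140}{-1149}} = \sqrt{-1854852 - \frac{-481 - 345 - 672341520 + 118960140}{1149}} = \sqrt{-1854852 - - \frac{553382206}{1149}} = \sqrt{-1854852 + \frac{553382206}{1149}} = \sqrt{- \frac{1577842742}{1149}} = \frac{i \sqrt{1812941310558}}{1149}$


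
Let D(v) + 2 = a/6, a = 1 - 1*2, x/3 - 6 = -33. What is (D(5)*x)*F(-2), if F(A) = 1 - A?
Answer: 1053/2 ≈ 526.50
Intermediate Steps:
x = -81 (x = 18 + 3*(-33) = 18 - 99 = -81)
a = -1 (a = 1 - 2 = -1)
D(v) = -13/6 (D(v) = -2 - 1/6 = -2 - 1*⅙ = -2 - ⅙ = -13/6)
(D(5)*x)*F(-2) = (-13/6*(-81))*(1 - 1*(-2)) = 351*(1 + 2)/2 = (351/2)*3 = 1053/2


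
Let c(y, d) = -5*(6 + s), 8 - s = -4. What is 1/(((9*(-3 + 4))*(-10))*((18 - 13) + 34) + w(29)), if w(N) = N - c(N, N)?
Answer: -1/3391 ≈ -0.00029490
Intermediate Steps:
s = 12 (s = 8 - 1*(-4) = 8 + 4 = 12)
c(y, d) = -90 (c(y, d) = -5*(6 + 12) = -5*18 = -90)
w(N) = 90 + N (w(N) = N - 1*(-90) = N + 90 = 90 + N)
1/(((9*(-3 + 4))*(-10))*((18 - 13) + 34) + w(29)) = 1/(((9*(-3 + 4))*(-10))*((18 - 13) + 34) + (90 + 29)) = 1/(((9*1)*(-10))*(5 + 34) + 119) = 1/((9*(-10))*39 + 119) = 1/(-90*39 + 119) = 1/(-3510 + 119) = 1/(-3391) = -1/3391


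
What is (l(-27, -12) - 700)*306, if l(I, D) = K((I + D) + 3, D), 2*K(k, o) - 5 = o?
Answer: -215271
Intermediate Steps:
K(k, o) = 5/2 + o/2
l(I, D) = 5/2 + D/2
(l(-27, -12) - 700)*306 = ((5/2 + (½)*(-12)) - 700)*306 = ((5/2 - 6) - 700)*306 = (-7/2 - 700)*306 = -1407/2*306 = -215271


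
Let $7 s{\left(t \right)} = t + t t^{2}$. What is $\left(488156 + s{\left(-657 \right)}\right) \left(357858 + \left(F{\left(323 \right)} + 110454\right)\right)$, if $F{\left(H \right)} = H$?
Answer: $- \frac{131300728712330}{7} \approx -1.8757 \cdot 10^{13}$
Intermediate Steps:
$s{\left(t \right)} = \frac{t}{7} + \frac{t^{3}}{7}$ ($s{\left(t \right)} = \frac{t + t t^{2}}{7} = \frac{t + t^{3}}{7} = \frac{t}{7} + \frac{t^{3}}{7}$)
$\left(488156 + s{\left(-657 \right)}\right) \left(357858 + \left(F{\left(323 \right)} + 110454\right)\right) = \left(488156 + \frac{1}{7} \left(-657\right) \left(1 + \left(-657\right)^{2}\right)\right) \left(357858 + \left(323 + 110454\right)\right) = \left(488156 + \frac{1}{7} \left(-657\right) \left(1 + 431649\right)\right) \left(357858 + 110777\right) = \left(488156 + \frac{1}{7} \left(-657\right) 431650\right) 468635 = \left(488156 - \frac{283594050}{7}\right) 468635 = \left(- \frac{280176958}{7}\right) 468635 = - \frac{131300728712330}{7}$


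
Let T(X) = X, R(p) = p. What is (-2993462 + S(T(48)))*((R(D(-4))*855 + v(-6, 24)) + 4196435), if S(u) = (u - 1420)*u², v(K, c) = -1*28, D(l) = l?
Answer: -25805948140850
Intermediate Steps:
v(K, c) = -28
S(u) = u²*(-1420 + u) (S(u) = (-1420 + u)*u² = u²*(-1420 + u))
(-2993462 + S(T(48)))*((R(D(-4))*855 + v(-6, 24)) + 4196435) = (-2993462 + 48²*(-1420 + 48))*((-4*855 - 28) + 4196435) = (-2993462 + 2304*(-1372))*((-3420 - 28) + 4196435) = (-2993462 - 3161088)*(-3448 + 4196435) = -6154550*4192987 = -25805948140850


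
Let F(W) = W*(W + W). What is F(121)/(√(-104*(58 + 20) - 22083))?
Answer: -2662*I*√3355/915 ≈ -168.51*I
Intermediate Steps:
F(W) = 2*W² (F(W) = W*(2*W) = 2*W²)
F(121)/(√(-104*(58 + 20) - 22083)) = (2*121²)/(√(-104*(58 + 20) - 22083)) = (2*14641)/(√(-104*78 - 22083)) = 29282/(√(-8112 - 22083)) = 29282/(√(-30195)) = 29282/((3*I*√3355)) = 29282*(-I*√3355/10065) = -2662*I*√3355/915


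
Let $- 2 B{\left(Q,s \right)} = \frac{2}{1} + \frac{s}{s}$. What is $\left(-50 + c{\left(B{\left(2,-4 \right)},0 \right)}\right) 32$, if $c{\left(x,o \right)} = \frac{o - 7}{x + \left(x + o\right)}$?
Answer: $- \frac{4576}{3} \approx -1525.3$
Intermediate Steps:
$B{\left(Q,s \right)} = - \frac{3}{2}$ ($B{\left(Q,s \right)} = - \frac{\frac{2}{1} + \frac{s}{s}}{2} = - \frac{2 \cdot 1 + 1}{2} = - \frac{2 + 1}{2} = \left(- \frac{1}{2}\right) 3 = - \frac{3}{2}$)
$c{\left(x,o \right)} = \frac{-7 + o}{o + 2 x}$ ($c{\left(x,o \right)} = \frac{-7 + o}{x + \left(o + x\right)} = \frac{-7 + o}{o + 2 x}$)
$\left(-50 + c{\left(B{\left(2,-4 \right)},0 \right)}\right) 32 = \left(-50 + \frac{-7 + 0}{0 + 2 \left(- \frac{3}{2}\right)}\right) 32 = \left(-50 + \frac{1}{0 - 3} \left(-7\right)\right) 32 = \left(-50 + \frac{1}{-3} \left(-7\right)\right) 32 = \left(-50 - - \frac{7}{3}\right) 32 = \left(-50 + \frac{7}{3}\right) 32 = \left(- \frac{143}{3}\right) 32 = - \frac{4576}{3}$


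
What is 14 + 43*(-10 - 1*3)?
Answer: -545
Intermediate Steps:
14 + 43*(-10 - 1*3) = 14 + 43*(-10 - 3) = 14 + 43*(-13) = 14 - 559 = -545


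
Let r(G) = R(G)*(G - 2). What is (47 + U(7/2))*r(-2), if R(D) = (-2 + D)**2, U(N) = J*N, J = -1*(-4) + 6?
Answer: -5248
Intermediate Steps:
J = 10 (J = 4 + 6 = 10)
U(N) = 10*N
r(G) = (-2 + G)**3 (r(G) = (-2 + G)**2*(G - 2) = (-2 + G)**2*(-2 + G) = (-2 + G)**3)
(47 + U(7/2))*r(-2) = (47 + 10*(7/2))*(-2 - 2)**3 = (47 + 10*(7*(1/2)))*(-4)**3 = (47 + 10*(7/2))*(-64) = (47 + 35)*(-64) = 82*(-64) = -5248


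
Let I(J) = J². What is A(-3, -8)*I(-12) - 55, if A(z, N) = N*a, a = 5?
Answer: -5815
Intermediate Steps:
A(z, N) = 5*N (A(z, N) = N*5 = 5*N)
A(-3, -8)*I(-12) - 55 = (5*(-8))*(-12)² - 55 = -40*144 - 55 = -5760 - 55 = -5815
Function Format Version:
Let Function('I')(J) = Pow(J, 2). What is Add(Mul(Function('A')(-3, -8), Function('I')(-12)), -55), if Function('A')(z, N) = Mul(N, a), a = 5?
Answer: -5815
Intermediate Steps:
Function('A')(z, N) = Mul(5, N) (Function('A')(z, N) = Mul(N, 5) = Mul(5, N))
Add(Mul(Function('A')(-3, -8), Function('I')(-12)), -55) = Add(Mul(Mul(5, -8), Pow(-12, 2)), -55) = Add(Mul(-40, 144), -55) = Add(-5760, -55) = -5815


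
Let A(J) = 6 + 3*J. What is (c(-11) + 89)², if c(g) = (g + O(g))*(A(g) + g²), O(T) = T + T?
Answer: 9078169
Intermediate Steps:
O(T) = 2*T
c(g) = 3*g*(6 + g² + 3*g) (c(g) = (g + 2*g)*((6 + 3*g) + g²) = (3*g)*(6 + g² + 3*g) = 3*g*(6 + g² + 3*g))
(c(-11) + 89)² = (3*(-11)*(6 + (-11)² + 3*(-11)) + 89)² = (3*(-11)*(6 + 121 - 33) + 89)² = (3*(-11)*94 + 89)² = (-3102 + 89)² = (-3013)² = 9078169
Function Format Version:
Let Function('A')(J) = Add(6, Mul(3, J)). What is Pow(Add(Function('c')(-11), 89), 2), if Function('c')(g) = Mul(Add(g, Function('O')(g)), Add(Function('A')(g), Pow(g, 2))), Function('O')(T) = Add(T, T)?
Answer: 9078169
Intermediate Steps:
Function('O')(T) = Mul(2, T)
Function('c')(g) = Mul(3, g, Add(6, Pow(g, 2), Mul(3, g))) (Function('c')(g) = Mul(Add(g, Mul(2, g)), Add(Add(6, Mul(3, g)), Pow(g, 2))) = Mul(Mul(3, g), Add(6, Pow(g, 2), Mul(3, g))) = Mul(3, g, Add(6, Pow(g, 2), Mul(3, g))))
Pow(Add(Function('c')(-11), 89), 2) = Pow(Add(Mul(3, -11, Add(6, Pow(-11, 2), Mul(3, -11))), 89), 2) = Pow(Add(Mul(3, -11, Add(6, 121, -33)), 89), 2) = Pow(Add(Mul(3, -11, 94), 89), 2) = Pow(Add(-3102, 89), 2) = Pow(-3013, 2) = 9078169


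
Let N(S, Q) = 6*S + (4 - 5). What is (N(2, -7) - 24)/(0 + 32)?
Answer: -13/32 ≈ -0.40625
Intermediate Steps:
N(S, Q) = -1 + 6*S (N(S, Q) = 6*S - 1 = -1 + 6*S)
(N(2, -7) - 24)/(0 + 32) = ((-1 + 6*2) - 24)/(0 + 32) = ((-1 + 12) - 24)/32 = (11 - 24)*(1/32) = -13*1/32 = -13/32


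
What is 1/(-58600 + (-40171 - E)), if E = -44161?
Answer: -1/54610 ≈ -1.8312e-5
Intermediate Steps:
1/(-58600 + (-40171 - E)) = 1/(-58600 + (-40171 - 1*(-44161))) = 1/(-58600 + (-40171 + 44161)) = 1/(-58600 + 3990) = 1/(-54610) = -1/54610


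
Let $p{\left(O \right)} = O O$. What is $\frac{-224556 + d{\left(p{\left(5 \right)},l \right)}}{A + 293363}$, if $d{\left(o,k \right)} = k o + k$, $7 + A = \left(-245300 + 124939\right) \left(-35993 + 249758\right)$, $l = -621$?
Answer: $\frac{240702}{25728675809} \approx 9.3554 \cdot 10^{-6}$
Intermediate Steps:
$A = -25728969172$ ($A = -7 + \left(-245300 + 124939\right) \left(-35993 + 249758\right) = -7 - 25728969165 = -25728969172$)
$p{\left(O \right)} = O^{2}$
$d{\left(o,k \right)} = k + k o$
$\frac{-224556 + d{\left(p{\left(5 \right)},l \right)}}{A + 293363} = \frac{-224556 - 621 \left(1 + 5^{2}\right)}{-25728969172 + 293363} = \frac{-224556 - 621 \left(1 + 25\right)}{-25728675809} = \left(-224556 - 16146\right) \left(- \frac{1}{25728675809}\right) = \left(-240702\right) \left(- \frac{1}{25728675809}\right) = \frac{240702}{25728675809}$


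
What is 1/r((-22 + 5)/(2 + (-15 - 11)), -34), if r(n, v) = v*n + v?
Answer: -12/697 ≈ -0.017217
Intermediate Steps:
r(n, v) = v + n*v (r(n, v) = n*v + v = v + n*v)
1/r((-22 + 5)/(2 + (-15 - 11)), -34) = 1/(-34*(1 + (-22 + 5)/(2 + (-15 - 11)))) = 1/(-34*(1 - 17/(2 - 26))) = 1/(-34*(1 - 17/(-24))) = 1/(-34*(1 - 17*(-1/24))) = 1/(-34*(1 + 17/24)) = 1/(-34*41/24) = 1/(-697/12) = -12/697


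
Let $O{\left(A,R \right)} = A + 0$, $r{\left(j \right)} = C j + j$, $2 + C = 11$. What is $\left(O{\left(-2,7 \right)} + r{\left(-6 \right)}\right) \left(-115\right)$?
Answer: $7130$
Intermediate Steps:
$C = 9$ ($C = -2 + 11 = 9$)
$r{\left(j \right)} = 10 j$ ($r{\left(j \right)} = 9 j + j = 10 j$)
$O{\left(A,R \right)} = A$
$\left(O{\left(-2,7 \right)} + r{\left(-6 \right)}\right) \left(-115\right) = \left(-2 + 10 \left(-6\right)\right) \left(-115\right) = \left(-2 - 60\right) \left(-115\right) = \left(-62\right) \left(-115\right) = 7130$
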